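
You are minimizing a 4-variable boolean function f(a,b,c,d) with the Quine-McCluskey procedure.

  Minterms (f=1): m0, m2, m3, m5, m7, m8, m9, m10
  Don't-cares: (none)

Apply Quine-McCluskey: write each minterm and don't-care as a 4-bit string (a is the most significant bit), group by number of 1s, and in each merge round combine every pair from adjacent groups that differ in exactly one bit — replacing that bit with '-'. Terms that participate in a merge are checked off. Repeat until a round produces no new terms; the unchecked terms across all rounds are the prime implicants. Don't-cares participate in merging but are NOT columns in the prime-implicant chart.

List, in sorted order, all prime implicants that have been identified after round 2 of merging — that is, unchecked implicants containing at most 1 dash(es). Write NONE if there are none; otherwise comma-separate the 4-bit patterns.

Round 0: 0000✓ 0010✓ 0011✓ 0101✓ 0111✓ 1000✓ 1001✓ 1010✓
Round 1: -000✓ -010✓ 0-11 00-0✓ 001- 01-1 10-0✓ 100-
Round 2: -0-0
PIs = {-0-0, 0-11, 001-, 01-1, 100-}

0-11, 001-, 01-1, 100-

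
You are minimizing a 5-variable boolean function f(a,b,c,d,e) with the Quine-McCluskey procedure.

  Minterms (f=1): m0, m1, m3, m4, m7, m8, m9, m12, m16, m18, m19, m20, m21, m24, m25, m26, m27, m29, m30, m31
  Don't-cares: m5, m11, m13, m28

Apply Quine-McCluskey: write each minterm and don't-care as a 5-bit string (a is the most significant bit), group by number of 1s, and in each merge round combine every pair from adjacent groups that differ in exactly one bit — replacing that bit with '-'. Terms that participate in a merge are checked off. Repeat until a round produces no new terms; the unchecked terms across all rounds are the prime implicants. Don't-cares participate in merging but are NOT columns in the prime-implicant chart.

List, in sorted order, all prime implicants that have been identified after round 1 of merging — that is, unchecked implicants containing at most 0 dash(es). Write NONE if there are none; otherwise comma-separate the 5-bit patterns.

[col 0] 00000*, 00001*, 00011*, 00100*, 00101*, 00111*, 01000*, 01001*, 01011*, 01100*, 01101*, 10000*, 10010*, 10011*, 10100*, 10101*, 11000*, 11001*, 11010*, 11011*, 11100*, 11101*, 11110*, 11111*
[col 1] -0000*, -0011*, -0100*, -0101*, -1000*, -1001*, -1011*, -1100*, -1101*, 0-000*, 0-001*, 0-011*, 0-100*, 0-101*, 00-00*, 00-01*, 00-11*, 000-1*, 0000-*, 001-1*, 0010-*, 01-00*, 01-01*, 010-1*, 0100-*, 0110-*, 1-000*, 1-010*, 1-011*, 1-100*, 1-101*, 10-00*, 100-0*, 1001-*, 1010-*, 11-00*, 11-01*, 11-10*, 11-11*, 110-0*, 110-1*, 1100-*, 1101-*, 111-0*, 111-1*, 1110-*, 1111-*
[col 2] --000*, --011, --100*, --101*, -0-00*, -010-*, -1-00*, -1-01*, -10-1, -100-*, -110-*, 0--00*, 0--01*, 0-0-1, 0-00-*, 0-10-*, 00--1, 00-0-*, 01-0-*, 1--00*, 1-0-0, 1-01-, 1-10-*, 11--0*, 11--1*, 11-0-*, 11-1-*, 110--*, 111--*
[col 3] ---00, --10-, -1-0-, 0--0-, 11---
Prime implicants: ---00, --011, --10-, -1-0-, -10-1, 0--0-, 0-0-1, 00--1, 1-0-0, 1-01-, 11---

NONE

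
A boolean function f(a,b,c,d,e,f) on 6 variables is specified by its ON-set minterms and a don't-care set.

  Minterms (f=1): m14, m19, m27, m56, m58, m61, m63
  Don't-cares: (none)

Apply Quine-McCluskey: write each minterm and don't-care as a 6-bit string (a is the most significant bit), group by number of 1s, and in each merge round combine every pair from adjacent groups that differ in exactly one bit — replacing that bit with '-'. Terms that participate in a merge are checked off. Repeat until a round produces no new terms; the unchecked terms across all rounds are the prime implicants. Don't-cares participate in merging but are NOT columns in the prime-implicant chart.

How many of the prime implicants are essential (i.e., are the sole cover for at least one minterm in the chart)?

4

Round 0: 001110 010011✓ 011011✓ 111000✓ 111010✓ 111101✓ 111111✓
Round 1: 01-011 1110-0 1111-1
PIs = {001110, 01-011, 1110-0, 1111-1}
Coverage chart:
  m14: 001110 ←essential
  m19: 01-011 ←essential
  m27: 01-011 ←essential
  m56: 1110-0 ←essential
  m58: 1110-0 ←essential
  m61: 1111-1 ←essential
  m63: 1111-1 ←essential
Essential: 001110, 01-011, 1110-0, 1111-1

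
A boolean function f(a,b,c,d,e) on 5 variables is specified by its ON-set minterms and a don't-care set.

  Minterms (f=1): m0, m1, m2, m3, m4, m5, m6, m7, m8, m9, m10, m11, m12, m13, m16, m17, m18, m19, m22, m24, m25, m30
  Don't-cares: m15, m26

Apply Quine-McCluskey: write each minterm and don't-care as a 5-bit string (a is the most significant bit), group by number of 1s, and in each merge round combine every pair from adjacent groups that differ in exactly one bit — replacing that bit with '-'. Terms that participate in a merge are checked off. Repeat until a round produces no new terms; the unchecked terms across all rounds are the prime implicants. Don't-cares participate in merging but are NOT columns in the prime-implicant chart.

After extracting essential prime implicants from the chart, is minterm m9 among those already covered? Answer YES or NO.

[col 0] 00000*, 00001*, 00010*, 00011*, 00100*, 00101*, 00110*, 00111*, 01000*, 01001*, 01010*, 01011*, 01100*, 01101*, 01111*, 10000*, 10001*, 10010*, 10011*, 10110*, 11000*, 11001*, 11010*, 11110*
[col 1] -0000*, -0001*, -0010*, -0011*, -0110*, -1000*, -1001*, -1010*, 0-000*, 0-001*, 0-010*, 0-011*, 0-100*, 0-101*, 0-111*, 00-00*, 00-01*, 00-10*, 00-11*, 000-0*, 000-1*, 0000-*, 0001-*, 001-0*, 001-1*, 0010-*, 0011-*, 01-00*, 01-01*, 01-11*, 010-0*, 010-1*, 0100-*, 0101-*, 011-1*, 0110-*, 1-000*, 1-001*, 1-010*, 1-110*, 10-10*, 100-0*, 100-1*, 1000-*, 1001-*, 11-10*, 110-0*, 1100-*
[col 2] --000*, --001*, --010*, -0-10, -00-0*, -00-1*, -000-*, -001-*, -10-0*, -100-*, 0--00*, 0--01*, 0--11*, 0-0-0*, 0-0-1*, 0-00-*, 0-01-*, 0-1-1*, 0-10-*, 00--0*, 00--1*, 00-0-*, 00-1-*, 000--*, 001--*, 01--1*, 01-0-*, 010--*, 1--10, 1-0-0*, 1-00-*, 100--*
[col 3] --0-0, --00-, -00--, 0---1, 0--0-, 0-0--, 00---
Prime implicants: --0-0, --00-, -0-10, -00--, 0---1, 0--0-, 0-0--, 00---, 1--10
PI chart (minterm → PIs covering it):
  0 | --0-0,--00-,-00--,0--0-,0-0--,00---
  1 | --00-,-00--,0---1,0--0-,0-0--,00---
  2 | --0-0,-0-10,-00--,0-0--,00---
  3 | -00--,0---1,0-0--,00---
  4 | 0--0-,00---
  5 | 0---1,0--0-,00---
  6 | -0-10,00---
  7 | 0---1,00---
  8 | --0-0,--00-,0--0-,0-0--
  9 | --00-,0---1,0--0-,0-0--
  10 | --0-0,0-0--
  11 | 0---1,0-0--
  12 | 0--0-  (sole → essential)
  13 | 0---1,0--0-
  16 | --0-0,--00-,-00--
  17 | --00-,-00--
  18 | --0-0,-0-10,-00--,1--10
  19 | -00--  (sole → essential)
  22 | -0-10,1--10
  24 | --0-0,--00-
  25 | --00-  (sole → essential)
  30 | 1--10  (sole → essential)
Essential prime implicants: --00-, -00--, 0--0-, 1--10

YES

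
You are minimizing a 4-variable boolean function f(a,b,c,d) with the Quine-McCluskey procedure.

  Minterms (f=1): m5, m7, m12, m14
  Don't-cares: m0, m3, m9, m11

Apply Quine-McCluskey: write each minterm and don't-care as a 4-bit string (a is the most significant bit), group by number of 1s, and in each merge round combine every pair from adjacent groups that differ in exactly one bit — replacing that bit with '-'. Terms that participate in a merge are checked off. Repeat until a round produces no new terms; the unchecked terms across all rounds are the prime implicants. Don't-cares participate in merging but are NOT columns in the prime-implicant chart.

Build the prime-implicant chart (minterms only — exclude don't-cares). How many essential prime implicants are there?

size-2^0 implicants → 0000  0011(✓)  0101(✓)  0111(✓)  1001(✓)  1011(✓)  1100(✓)  1110(✓)
size-2^1 implicants → -011  0-11  01-1  10-1  11-0
Unchecked terms (primes): -011, 0-11, 0000, 01-1, 10-1, 11-0
Minterm coverage:
  m5 ⊆ 01-1 [E]
  m7 ⊆ 0-11,01-1
  m12 ⊆ 11-0 [E]
  m14 ⊆ 11-0 [E]
E = {01-1, 11-0}

2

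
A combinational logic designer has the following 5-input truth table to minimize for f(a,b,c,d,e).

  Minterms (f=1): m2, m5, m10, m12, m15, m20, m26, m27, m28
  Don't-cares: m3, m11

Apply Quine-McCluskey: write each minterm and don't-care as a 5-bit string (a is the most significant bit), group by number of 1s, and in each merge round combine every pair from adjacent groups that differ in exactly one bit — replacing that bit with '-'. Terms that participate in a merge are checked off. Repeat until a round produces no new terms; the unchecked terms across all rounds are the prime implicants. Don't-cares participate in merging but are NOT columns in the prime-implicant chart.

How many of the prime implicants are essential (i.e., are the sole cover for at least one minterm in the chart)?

[col 0] 00010*, 00011*, 00101, 01010*, 01011*, 01100*, 01111*, 10100*, 11010*, 11011*, 11100*
[col 1] -1010*, -1011*, -1100, 0-010*, 0-011*, 0001-*, 01-11, 0101-*, 1-100, 1101-*
[col 2] -101-, 0-01-
Prime implicants: -101-, -1100, 0-01-, 00101, 01-11, 1-100
PI chart (minterm → PIs covering it):
  2 | 0-01-  (sole → essential)
  5 | 00101  (sole → essential)
  10 | -101-,0-01-
  12 | -1100  (sole → essential)
  15 | 01-11  (sole → essential)
  20 | 1-100  (sole → essential)
  26 | -101-  (sole → essential)
  27 | -101-  (sole → essential)
  28 | -1100,1-100
Essential prime implicants: -101-, -1100, 0-01-, 00101, 01-11, 1-100

6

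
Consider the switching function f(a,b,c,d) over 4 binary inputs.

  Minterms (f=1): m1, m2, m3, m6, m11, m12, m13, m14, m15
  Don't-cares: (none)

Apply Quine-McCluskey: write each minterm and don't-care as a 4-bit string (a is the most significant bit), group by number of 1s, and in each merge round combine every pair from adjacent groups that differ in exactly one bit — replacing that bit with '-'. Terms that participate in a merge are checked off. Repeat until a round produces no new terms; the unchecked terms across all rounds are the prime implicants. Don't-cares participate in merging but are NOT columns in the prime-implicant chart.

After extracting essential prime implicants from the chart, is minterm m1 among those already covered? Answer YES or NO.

size-2^0 implicants → 0001(✓)  0010(✓)  0011(✓)  0110(✓)  1011(✓)  1100(✓)  1101(✓)  1110(✓)  1111(✓)
size-2^1 implicants → -011  -110  0-10  00-1  001-  1-11  11-0(✓)  11-1(✓)  110-(✓)  111-(✓)
size-2^2 implicants → 11--
Unchecked terms (primes): -011, -110, 0-10, 00-1, 001-, 1-11, 11--
Minterm coverage:
  m1 ⊆ 00-1 [E]
  m2 ⊆ 0-10,001-
  m3 ⊆ -011,00-1,001-
  m6 ⊆ -110,0-10
  m11 ⊆ -011,1-11
  m12 ⊆ 11-- [E]
  m13 ⊆ 11-- [E]
  m14 ⊆ -110,11--
  m15 ⊆ 1-11,11--
E = {00-1, 11--}

YES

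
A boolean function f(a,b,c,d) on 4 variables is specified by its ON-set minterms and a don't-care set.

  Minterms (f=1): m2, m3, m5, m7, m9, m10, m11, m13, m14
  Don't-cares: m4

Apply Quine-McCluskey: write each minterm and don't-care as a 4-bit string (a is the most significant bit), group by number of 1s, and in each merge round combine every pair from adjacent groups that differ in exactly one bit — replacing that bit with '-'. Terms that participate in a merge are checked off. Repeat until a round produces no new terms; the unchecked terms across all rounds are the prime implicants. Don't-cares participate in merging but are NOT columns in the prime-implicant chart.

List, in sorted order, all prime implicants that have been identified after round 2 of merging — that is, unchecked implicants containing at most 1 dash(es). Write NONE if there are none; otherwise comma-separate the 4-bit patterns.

size-2^0 implicants → 0010(✓)  0011(✓)  0100(✓)  0101(✓)  0111(✓)  1001(✓)  1010(✓)  1011(✓)  1101(✓)  1110(✓)
size-2^1 implicants → -010(✓)  -011(✓)  -101  0-11  001-(✓)  01-1  010-  1-01  1-10  10-1  101-(✓)
size-2^2 implicants → -01-
Unchecked terms (primes): -01-, -101, 0-11, 01-1, 010-, 1-01, 1-10, 10-1

-101, 0-11, 01-1, 010-, 1-01, 1-10, 10-1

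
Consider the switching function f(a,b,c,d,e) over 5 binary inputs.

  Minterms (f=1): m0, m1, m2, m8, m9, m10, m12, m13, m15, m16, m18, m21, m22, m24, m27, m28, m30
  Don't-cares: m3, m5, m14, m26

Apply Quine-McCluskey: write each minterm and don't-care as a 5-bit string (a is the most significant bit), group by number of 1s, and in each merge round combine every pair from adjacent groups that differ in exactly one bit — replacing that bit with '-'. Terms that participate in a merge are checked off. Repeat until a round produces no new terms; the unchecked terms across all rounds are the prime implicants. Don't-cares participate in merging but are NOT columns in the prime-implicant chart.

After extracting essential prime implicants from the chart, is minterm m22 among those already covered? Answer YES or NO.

Round 0: 00000✓ 00001✓ 00010✓ 00011✓ 00101✓ 01000✓ 01001✓ 01010✓ 01100✓ 01101✓ 01110✓ 01111✓ 10000✓ 10010✓ 10101✓ 10110✓ 11000✓ 11010✓ 11011✓ 11100✓ 11110✓
Round 1: -0000✓ -0010✓ -0101 -1000✓ -1010✓ -1100✓ -1110✓ 0-000✓ 0-001✓ 0-010✓ 0-101✓ 00-01✓ 000-0✓ 000-1✓ 0000-✓ 0001-✓ 01-00✓ 01-01✓ 01-10✓ 010-0✓ 0100-✓ 011-0✓ 011-1✓ 0110-✓ 0111-✓ 1-000✓ 1-010✓ 1-110✓ 10-10✓ 100-0✓ 11-00✓ 11-10✓ 110-0✓ 1101- 111-0✓
Round 2: --000✓ --010✓ -00-0✓ -1-00✓ -1-10✓ -10-0✓ -11-0✓ 0--01 0-0-0✓ 0-00- 000-- 01--0✓ 01-0- 011-- 1--10 1-0-0✓ 11--0✓
Round 3: --0-0 -1--0
PIs = {--0-0, -0101, -1--0, 0--01, 0-00-, 000--, 01-0-, 011--, 1--10, 1101-}
Coverage chart:
  m0: --0-0,0-00-,000--
  m1: 0--01,0-00-,000--
  m2: --0-0,000--
  m8: --0-0,-1--0,0-00-,01-0-
  m9: 0--01,0-00-,01-0-
  m10: --0-0,-1--0
  m12: -1--0,01-0-,011--
  m13: 0--01,01-0-,011--
  m15: 011-- ←essential
  m16: --0-0 ←essential
  m18: --0-0,1--10
  m21: -0101 ←essential
  m22: 1--10 ←essential
  m24: --0-0,-1--0
  m27: 1101- ←essential
  m28: -1--0 ←essential
  m30: -1--0,1--10
Essential: --0-0, -0101, -1--0, 011--, 1--10, 1101-

YES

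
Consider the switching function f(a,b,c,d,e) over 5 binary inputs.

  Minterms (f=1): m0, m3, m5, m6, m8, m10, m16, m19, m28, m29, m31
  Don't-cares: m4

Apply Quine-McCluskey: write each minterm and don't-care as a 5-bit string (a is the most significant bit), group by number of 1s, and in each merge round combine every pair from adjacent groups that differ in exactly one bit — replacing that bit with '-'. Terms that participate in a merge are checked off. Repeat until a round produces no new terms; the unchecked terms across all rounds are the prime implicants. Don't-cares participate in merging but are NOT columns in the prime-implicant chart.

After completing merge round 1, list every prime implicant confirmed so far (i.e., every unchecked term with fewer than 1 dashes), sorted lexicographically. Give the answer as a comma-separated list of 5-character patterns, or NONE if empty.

size-2^0 implicants → 00000(✓)  00011(✓)  00100(✓)  00101(✓)  00110(✓)  01000(✓)  01010(✓)  10000(✓)  10011(✓)  11100(✓)  11101(✓)  11111(✓)
size-2^1 implicants → -0000  -0011  0-000  00-00  001-0  0010-  010-0  111-1  1110-
Unchecked terms (primes): -0000, -0011, 0-000, 00-00, 001-0, 0010-, 010-0, 111-1, 1110-

NONE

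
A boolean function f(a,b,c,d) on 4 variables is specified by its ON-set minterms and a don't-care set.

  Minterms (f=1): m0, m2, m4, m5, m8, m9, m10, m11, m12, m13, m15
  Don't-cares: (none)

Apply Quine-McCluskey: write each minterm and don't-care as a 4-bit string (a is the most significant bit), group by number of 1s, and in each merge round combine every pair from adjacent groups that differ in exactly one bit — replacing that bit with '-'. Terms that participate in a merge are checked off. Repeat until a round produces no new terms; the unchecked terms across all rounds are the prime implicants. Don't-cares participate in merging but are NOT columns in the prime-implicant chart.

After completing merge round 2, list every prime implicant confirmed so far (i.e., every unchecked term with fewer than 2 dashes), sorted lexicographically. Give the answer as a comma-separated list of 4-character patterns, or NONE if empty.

[col 0] 0000*, 0010*, 0100*, 0101*, 1000*, 1001*, 1010*, 1011*, 1100*, 1101*, 1111*
[col 1] -000*, -010*, -100*, -101*, 0-00*, 00-0*, 010-*, 1-00*, 1-01*, 1-11*, 10-0*, 10-1*, 100-*, 101-*, 11-1*, 110-*
[col 2] --00, -0-0, -10-, 1--1, 1-0-, 10--
Prime implicants: --00, -0-0, -10-, 1--1, 1-0-, 10--

NONE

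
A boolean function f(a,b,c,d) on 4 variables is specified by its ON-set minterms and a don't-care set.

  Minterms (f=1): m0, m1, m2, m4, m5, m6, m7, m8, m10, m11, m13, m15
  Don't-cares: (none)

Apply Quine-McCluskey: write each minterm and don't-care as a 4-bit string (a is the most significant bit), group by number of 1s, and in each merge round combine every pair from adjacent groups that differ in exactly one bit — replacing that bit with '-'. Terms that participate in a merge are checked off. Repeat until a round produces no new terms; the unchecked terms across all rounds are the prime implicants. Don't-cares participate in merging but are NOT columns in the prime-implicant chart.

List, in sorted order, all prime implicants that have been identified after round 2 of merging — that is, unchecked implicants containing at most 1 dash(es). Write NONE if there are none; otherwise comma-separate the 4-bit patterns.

1-11, 101-

Round 0: 0000✓ 0001✓ 0010✓ 0100✓ 0101✓ 0110✓ 0111✓ 1000✓ 1010✓ 1011✓ 1101✓ 1111✓
Round 1: -000✓ -010✓ -101✓ -111✓ 0-00✓ 0-01✓ 0-10✓ 00-0✓ 000-✓ 01-0✓ 01-1✓ 010-✓ 011-✓ 1-11 10-0✓ 101- 11-1✓
Round 2: -0-0 -1-1 0--0 0-0- 01--
PIs = {-0-0, -1-1, 0--0, 0-0-, 01--, 1-11, 101-}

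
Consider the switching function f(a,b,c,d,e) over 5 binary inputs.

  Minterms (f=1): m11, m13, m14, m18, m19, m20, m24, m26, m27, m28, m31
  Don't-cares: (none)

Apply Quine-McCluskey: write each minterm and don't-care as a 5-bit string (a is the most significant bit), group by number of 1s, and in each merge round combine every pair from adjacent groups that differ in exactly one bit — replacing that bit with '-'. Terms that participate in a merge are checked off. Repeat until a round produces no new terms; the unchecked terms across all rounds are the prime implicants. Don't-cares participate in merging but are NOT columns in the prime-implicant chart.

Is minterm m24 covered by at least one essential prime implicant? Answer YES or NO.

size-2^0 implicants → 01011(✓)  01101  01110  10010(✓)  10011(✓)  10100(✓)  11000(✓)  11010(✓)  11011(✓)  11100(✓)  11111(✓)
size-2^1 implicants → -1011  1-010(✓)  1-011(✓)  1-100  1001-(✓)  11-00  11-11  110-0  1101-(✓)
size-2^2 implicants → 1-01-
Unchecked terms (primes): -1011, 01101, 01110, 1-01-, 1-100, 11-00, 11-11, 110-0
Minterm coverage:
  m11 ⊆ -1011 [E]
  m13 ⊆ 01101 [E]
  m14 ⊆ 01110 [E]
  m18 ⊆ 1-01- [E]
  m19 ⊆ 1-01- [E]
  m20 ⊆ 1-100 [E]
  m24 ⊆ 11-00,110-0
  m26 ⊆ 1-01-,110-0
  m27 ⊆ -1011,1-01-,11-11
  m28 ⊆ 1-100,11-00
  m31 ⊆ 11-11 [E]
E = {-1011, 01101, 01110, 1-01-, 1-100, 11-11}

NO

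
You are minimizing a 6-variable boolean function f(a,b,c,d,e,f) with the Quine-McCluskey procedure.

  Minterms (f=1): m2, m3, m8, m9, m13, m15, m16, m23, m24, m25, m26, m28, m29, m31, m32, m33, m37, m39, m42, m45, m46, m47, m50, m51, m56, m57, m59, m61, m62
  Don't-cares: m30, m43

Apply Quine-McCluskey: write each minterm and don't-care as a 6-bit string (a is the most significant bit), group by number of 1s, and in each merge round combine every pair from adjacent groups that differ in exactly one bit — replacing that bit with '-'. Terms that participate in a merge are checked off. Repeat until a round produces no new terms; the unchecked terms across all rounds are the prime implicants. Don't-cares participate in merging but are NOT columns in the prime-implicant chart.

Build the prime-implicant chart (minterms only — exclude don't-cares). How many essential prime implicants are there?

10

Round 0: 000010✓ 000011✓ 001000✓ 001001✓ 001101✓ 001111✓ 010000✓ 010111✓ 011000✓ 011001✓ 011010✓ 011100✓ 011101✓ 011110✓ 011111✓ 100000✓ 100001✓ 100101✓ 100111✓ 101010✓ 101011✓ 101101✓ 101110✓ 101111✓ 110010✓ 110011✓ 111000✓ 111001✓ 111011✓ 111101✓ 111110✓
Round 1: -01101✓ -01111✓ -11000✓ -11001✓ -11101✓ -11110 0-1000✓ 0-1001✓ 0-1101✓ 0-1111✓ 00001- 001-01✓ 00100-✓ 0011-1✓ 01-000 01-111 011-00✓ 011-01✓ 011-10✓ 0110-0✓ 01100-✓ 0111-0✓ 0111-1✓ 01110-✓ 01111-✓ 1-1011 1-1101✓ 1-1110 10-101✓ 10-111✓ 100-01 10000- 1001-1✓ 101-10✓ 101-11✓ 10101-✓ 1011-1✓ 10111-✓ 11-011 11001- 111-01✓ 1110-1 11100-✓
Round 2: --1101 -011-1 -11-01 -1100- 0-1-01 0-100- 0-11-1 011--0 011-0- 0111-- 10-1-1 101-1-
PIs = {--1101, -011-1, -11-01, -1100-, -11110, 0-1-01, 0-100-, 0-11-1, 00001-, 01-000, 01-111, 011--0, 011-0-, 0111--, 1-1011, 1-1110, 10-1-1, 100-01, 10000-, 101-1-, 11-011, 11001-, 1110-1}
Coverage chart:
  m2: 00001- ←essential
  m3: 00001- ←essential
  m8: 0-100- ←essential
  m9: 0-1-01,0-100-
  m13: --1101,-011-1,0-1-01,0-11-1
  m15: -011-1,0-11-1
  m16: 01-000 ←essential
  m23: 01-111 ←essential
  m24: -1100-,0-100-,01-000,011--0,011-0-
  m25: -11-01,-1100-,0-1-01,0-100-,011-0-
  m26: 011--0 ←essential
  m28: 011--0,011-0-,0111--
  m29: --1101,-11-01,0-1-01,0-11-1,011-0-,0111--
  m31: 0-11-1,01-111,0111--
  m32: 10000- ←essential
  m33: 100-01,10000-
  m37: 10-1-1,100-01
  m39: 10-1-1 ←essential
  m42: 101-1- ←essential
  m45: --1101,-011-1,10-1-1
  m46: 1-1110,101-1-
  m47: -011-1,10-1-1,101-1-
  m50: 11001- ←essential
  m51: 11-011,11001-
  m56: -1100- ←essential
  m57: -11-01,-1100-,1110-1
  m59: 1-1011,11-011,1110-1
  m61: --1101,-11-01
  m62: -11110,1-1110
Essential: -1100-, 0-100-, 00001-, 01-000, 01-111, 011--0, 10-1-1, 10000-, 101-1-, 11001-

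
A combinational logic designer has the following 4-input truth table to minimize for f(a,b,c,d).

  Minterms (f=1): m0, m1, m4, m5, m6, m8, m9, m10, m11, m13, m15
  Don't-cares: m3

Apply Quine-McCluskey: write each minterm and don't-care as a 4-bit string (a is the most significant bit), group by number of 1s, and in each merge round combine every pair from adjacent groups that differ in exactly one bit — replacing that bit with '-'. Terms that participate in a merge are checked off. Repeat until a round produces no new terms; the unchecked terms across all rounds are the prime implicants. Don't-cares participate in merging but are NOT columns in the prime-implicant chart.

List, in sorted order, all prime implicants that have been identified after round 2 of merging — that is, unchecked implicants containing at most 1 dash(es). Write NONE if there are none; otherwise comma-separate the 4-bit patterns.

size-2^0 implicants → 0000(✓)  0001(✓)  0011(✓)  0100(✓)  0101(✓)  0110(✓)  1000(✓)  1001(✓)  1010(✓)  1011(✓)  1101(✓)  1111(✓)
size-2^1 implicants → -000(✓)  -001(✓)  -011(✓)  -101(✓)  0-00(✓)  0-01(✓)  00-1(✓)  000-(✓)  01-0  010-(✓)  1-01(✓)  1-11(✓)  10-0(✓)  10-1(✓)  100-(✓)  101-(✓)  11-1(✓)
size-2^2 implicants → --01  -0-1  -00-  0-0-  1--1  10--
Unchecked terms (primes): --01, -0-1, -00-, 0-0-, 01-0, 1--1, 10--

01-0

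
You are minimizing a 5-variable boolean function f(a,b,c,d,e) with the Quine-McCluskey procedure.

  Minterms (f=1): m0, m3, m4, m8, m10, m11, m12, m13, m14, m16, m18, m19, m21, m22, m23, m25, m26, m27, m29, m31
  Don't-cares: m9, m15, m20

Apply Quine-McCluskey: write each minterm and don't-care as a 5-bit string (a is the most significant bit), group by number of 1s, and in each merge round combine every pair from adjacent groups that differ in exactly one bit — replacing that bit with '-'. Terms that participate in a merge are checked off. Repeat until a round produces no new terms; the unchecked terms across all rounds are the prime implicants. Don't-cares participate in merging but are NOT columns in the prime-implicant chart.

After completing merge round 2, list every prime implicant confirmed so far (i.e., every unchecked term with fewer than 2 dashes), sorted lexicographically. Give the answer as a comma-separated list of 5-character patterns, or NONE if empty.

NONE

Round 0: 00000✓ 00011✓ 00100✓ 01000✓ 01001✓ 01010✓ 01011✓ 01100✓ 01101✓ 01110✓ 01111✓ 10000✓ 10010✓ 10011✓ 10100✓ 10101✓ 10110✓ 10111✓ 11001✓ 11010✓ 11011✓ 11101✓ 11111✓
Round 1: -0000✓ -0011✓ -0100✓ -1001✓ -1010✓ -1011✓ -1101✓ -1111✓ 0-000✓ 0-011✓ 0-100✓ 00-00✓ 01-00✓ 01-01✓ 01-10✓ 01-11✓ 010-0✓ 010-1✓ 0100-✓ 0101-✓ 011-0✓ 011-1✓ 0110-✓ 0111-✓ 1-010✓ 1-011✓ 1-101✓ 1-111✓ 10-00✓ 10-10✓ 10-11✓ 100-0✓ 1001-✓ 101-0✓ 101-1✓ 1010-✓ 1011-✓ 11-01✓ 11-11✓ 110-1✓ 1101-✓ 111-1✓
Round 2: --011 -0-00 -1-01✓ -1-11✓ -10-1✓ -101- -11-1✓ 0--00 01--0✓ 01--1✓ 01-0-✓ 01-1-✓ 010--✓ 011--✓ 1--11 1-01- 1-1-1 10--0 10-1- 101-- 11--1✓
Round 3: -1--1 01---
PIs = {--011, -0-00, -1--1, -101-, 0--00, 01---, 1--11, 1-01-, 1-1-1, 10--0, 10-1-, 101--}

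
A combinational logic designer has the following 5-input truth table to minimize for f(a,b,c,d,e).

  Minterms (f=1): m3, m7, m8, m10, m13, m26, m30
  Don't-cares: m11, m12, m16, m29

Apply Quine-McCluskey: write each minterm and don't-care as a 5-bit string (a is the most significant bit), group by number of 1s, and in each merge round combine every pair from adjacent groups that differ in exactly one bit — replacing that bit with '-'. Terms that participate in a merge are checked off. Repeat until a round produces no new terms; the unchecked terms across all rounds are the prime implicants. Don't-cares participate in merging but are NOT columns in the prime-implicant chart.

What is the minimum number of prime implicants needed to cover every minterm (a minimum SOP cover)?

[col 0] 00011*, 00111*, 01000*, 01010*, 01011*, 01100*, 01101*, 10000, 11010*, 11101*, 11110*
[col 1] -1010, -1101, 0-011, 00-11, 01-00, 010-0, 0101-, 0110-, 11-10
Prime implicants: -1010, -1101, 0-011, 00-11, 01-00, 010-0, 0101-, 0110-, 10000, 11-10
PI chart (minterm → PIs covering it):
  3 | 0-011,00-11
  7 | 00-11  (sole → essential)
  8 | 01-00,010-0
  10 | -1010,010-0,0101-
  13 | -1101,0110-
  26 | -1010,11-10
  30 | 11-10  (sole → essential)
Essential prime implicants: 00-11, 11-10
Petrick residual → -1101, 010-0
Minimum SOP uses 4 PIs: bcd'e + a'b'de + a'bc'e' + abde'

4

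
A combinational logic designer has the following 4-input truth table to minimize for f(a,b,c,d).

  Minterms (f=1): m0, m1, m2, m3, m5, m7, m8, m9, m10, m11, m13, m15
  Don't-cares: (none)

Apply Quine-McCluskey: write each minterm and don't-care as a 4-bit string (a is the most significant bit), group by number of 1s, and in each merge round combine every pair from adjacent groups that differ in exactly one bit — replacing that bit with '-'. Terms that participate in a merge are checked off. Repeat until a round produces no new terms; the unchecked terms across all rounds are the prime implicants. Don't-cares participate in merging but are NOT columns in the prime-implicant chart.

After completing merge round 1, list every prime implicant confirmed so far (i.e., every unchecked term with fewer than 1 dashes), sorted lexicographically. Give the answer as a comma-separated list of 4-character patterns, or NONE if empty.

NONE

size-2^0 implicants → 0000(✓)  0001(✓)  0010(✓)  0011(✓)  0101(✓)  0111(✓)  1000(✓)  1001(✓)  1010(✓)  1011(✓)  1101(✓)  1111(✓)
size-2^1 implicants → -000(✓)  -001(✓)  -010(✓)  -011(✓)  -101(✓)  -111(✓)  0-01(✓)  0-11(✓)  00-0(✓)  00-1(✓)  000-(✓)  001-(✓)  01-1(✓)  1-01(✓)  1-11(✓)  10-0(✓)  10-1(✓)  100-(✓)  101-(✓)  11-1(✓)
size-2^2 implicants → --01(✓)  --11(✓)  -0-0(✓)  -0-1(✓)  -00-(✓)  -01-(✓)  -1-1(✓)  0--1(✓)  00--(✓)  1--1(✓)  10--(✓)
size-2^3 implicants → ---1  -0--
Unchecked terms (primes): ---1, -0--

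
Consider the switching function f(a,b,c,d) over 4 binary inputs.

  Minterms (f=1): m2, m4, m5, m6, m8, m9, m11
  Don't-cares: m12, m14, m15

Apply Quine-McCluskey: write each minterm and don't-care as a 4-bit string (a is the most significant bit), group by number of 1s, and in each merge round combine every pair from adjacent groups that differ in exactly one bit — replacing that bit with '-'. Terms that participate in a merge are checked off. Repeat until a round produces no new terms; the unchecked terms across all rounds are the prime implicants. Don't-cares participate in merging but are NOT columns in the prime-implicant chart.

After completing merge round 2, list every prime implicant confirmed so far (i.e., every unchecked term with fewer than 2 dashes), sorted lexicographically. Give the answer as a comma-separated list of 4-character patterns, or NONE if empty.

0-10, 010-, 1-00, 1-11, 10-1, 100-, 111-

[col 0] 0010*, 0100*, 0101*, 0110*, 1000*, 1001*, 1011*, 1100*, 1110*, 1111*
[col 1] -100*, -110*, 0-10, 01-0*, 010-, 1-00, 1-11, 10-1, 100-, 11-0*, 111-
[col 2] -1-0
Prime implicants: -1-0, 0-10, 010-, 1-00, 1-11, 10-1, 100-, 111-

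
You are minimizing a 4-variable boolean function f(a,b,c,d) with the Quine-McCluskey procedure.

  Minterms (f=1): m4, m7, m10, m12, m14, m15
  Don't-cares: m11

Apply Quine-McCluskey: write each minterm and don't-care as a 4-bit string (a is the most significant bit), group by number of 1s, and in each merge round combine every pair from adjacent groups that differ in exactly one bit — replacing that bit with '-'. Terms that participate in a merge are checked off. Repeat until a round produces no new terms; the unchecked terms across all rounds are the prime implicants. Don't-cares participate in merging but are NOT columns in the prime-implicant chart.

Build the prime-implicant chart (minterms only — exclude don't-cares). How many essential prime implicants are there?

3

size-2^0 implicants → 0100(✓)  0111(✓)  1010(✓)  1011(✓)  1100(✓)  1110(✓)  1111(✓)
size-2^1 implicants → -100  -111  1-10(✓)  1-11(✓)  101-(✓)  11-0  111-(✓)
size-2^2 implicants → 1-1-
Unchecked terms (primes): -100, -111, 1-1-, 11-0
Minterm coverage:
  m4 ⊆ -100 [E]
  m7 ⊆ -111 [E]
  m10 ⊆ 1-1- [E]
  m12 ⊆ -100,11-0
  m14 ⊆ 1-1-,11-0
  m15 ⊆ -111,1-1-
E = {-100, -111, 1-1-}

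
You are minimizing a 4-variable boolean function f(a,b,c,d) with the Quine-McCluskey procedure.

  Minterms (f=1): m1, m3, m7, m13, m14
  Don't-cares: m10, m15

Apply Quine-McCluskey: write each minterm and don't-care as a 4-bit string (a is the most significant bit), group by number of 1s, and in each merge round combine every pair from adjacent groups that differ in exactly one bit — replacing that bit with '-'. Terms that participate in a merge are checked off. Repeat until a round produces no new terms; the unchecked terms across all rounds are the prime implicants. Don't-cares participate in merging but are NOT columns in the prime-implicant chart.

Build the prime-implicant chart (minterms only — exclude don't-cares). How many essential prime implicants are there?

[col 0] 0001*, 0011*, 0111*, 1010*, 1101*, 1110*, 1111*
[col 1] -111, 0-11, 00-1, 1-10, 11-1, 111-
Prime implicants: -111, 0-11, 00-1, 1-10, 11-1, 111-
PI chart (minterm → PIs covering it):
  1 | 00-1  (sole → essential)
  3 | 0-11,00-1
  7 | -111,0-11
  13 | 11-1  (sole → essential)
  14 | 1-10,111-
Essential prime implicants: 00-1, 11-1

2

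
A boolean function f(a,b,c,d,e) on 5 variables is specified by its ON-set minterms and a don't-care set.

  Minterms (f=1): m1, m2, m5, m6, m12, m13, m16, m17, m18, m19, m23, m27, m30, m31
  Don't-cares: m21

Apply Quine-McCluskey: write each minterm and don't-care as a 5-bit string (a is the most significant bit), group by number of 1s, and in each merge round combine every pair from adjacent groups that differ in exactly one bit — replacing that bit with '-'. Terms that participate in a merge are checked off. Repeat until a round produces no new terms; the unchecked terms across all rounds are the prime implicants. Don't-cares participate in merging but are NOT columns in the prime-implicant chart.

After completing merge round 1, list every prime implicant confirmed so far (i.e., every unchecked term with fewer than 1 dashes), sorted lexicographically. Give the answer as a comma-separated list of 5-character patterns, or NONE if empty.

size-2^0 implicants → 00001(✓)  00010(✓)  00101(✓)  00110(✓)  01100(✓)  01101(✓)  10000(✓)  10001(✓)  10010(✓)  10011(✓)  10101(✓)  10111(✓)  11011(✓)  11110(✓)  11111(✓)
size-2^1 implicants → -0001(✓)  -0010  -0101(✓)  0-101  00-01(✓)  00-10  0110-  1-011(✓)  1-111(✓)  10-01(✓)  10-11(✓)  100-0(✓)  100-1(✓)  1000-(✓)  1001-(✓)  101-1(✓)  11-11(✓)  1111-
size-2^2 implicants → -0-01  1--11  10--1  100--
Unchecked terms (primes): -0-01, -0010, 0-101, 00-10, 0110-, 1--11, 10--1, 100--, 1111-

NONE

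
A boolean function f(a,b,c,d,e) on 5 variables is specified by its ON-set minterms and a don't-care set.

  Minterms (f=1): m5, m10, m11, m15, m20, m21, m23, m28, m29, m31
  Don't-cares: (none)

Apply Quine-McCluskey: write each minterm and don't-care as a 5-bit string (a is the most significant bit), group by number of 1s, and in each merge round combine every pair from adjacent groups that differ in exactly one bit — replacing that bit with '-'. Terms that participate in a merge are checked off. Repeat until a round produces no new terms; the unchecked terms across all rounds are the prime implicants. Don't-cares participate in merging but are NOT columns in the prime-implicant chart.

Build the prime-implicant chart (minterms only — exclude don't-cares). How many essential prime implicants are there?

Round 0: 00101✓ 01010✓ 01011✓ 01111✓ 10100✓ 10101✓ 10111✓ 11100✓ 11101✓ 11111✓
Round 1: -0101 -1111 01-11 0101- 1-100✓ 1-101✓ 1-111✓ 101-1✓ 1010-✓ 111-1✓ 1110-✓
Round 2: 1-1-1 1-10-
PIs = {-0101, -1111, 01-11, 0101-, 1-1-1, 1-10-}
Coverage chart:
  m5: -0101 ←essential
  m10: 0101- ←essential
  m11: 01-11,0101-
  m15: -1111,01-11
  m20: 1-10- ←essential
  m21: -0101,1-1-1,1-10-
  m23: 1-1-1 ←essential
  m28: 1-10- ←essential
  m29: 1-1-1,1-10-
  m31: -1111,1-1-1
Essential: -0101, 0101-, 1-1-1, 1-10-

4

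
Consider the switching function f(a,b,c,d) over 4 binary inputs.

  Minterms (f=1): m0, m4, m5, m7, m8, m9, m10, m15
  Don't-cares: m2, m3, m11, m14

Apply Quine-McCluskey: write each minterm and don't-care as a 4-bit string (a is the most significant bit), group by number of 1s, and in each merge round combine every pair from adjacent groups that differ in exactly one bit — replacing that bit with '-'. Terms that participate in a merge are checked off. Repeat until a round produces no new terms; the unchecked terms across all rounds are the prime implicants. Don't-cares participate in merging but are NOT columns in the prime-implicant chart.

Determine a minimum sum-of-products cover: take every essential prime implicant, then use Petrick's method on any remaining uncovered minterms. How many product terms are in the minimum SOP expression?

size-2^0 implicants → 0000(✓)  0010(✓)  0011(✓)  0100(✓)  0101(✓)  0111(✓)  1000(✓)  1001(✓)  1010(✓)  1011(✓)  1110(✓)  1111(✓)
size-2^1 implicants → -000(✓)  -010(✓)  -011(✓)  -111(✓)  0-00  0-11(✓)  00-0(✓)  001-(✓)  01-1  010-  1-10(✓)  1-11(✓)  10-0(✓)  10-1(✓)  100-(✓)  101-(✓)  111-(✓)
size-2^2 implicants → --11  -0-0  -01-  1-1-  10--
Unchecked terms (primes): --11, -0-0, -01-, 0-00, 01-1, 010-, 1-1-, 10--
Minterm coverage:
  m0 ⊆ -0-0,0-00
  m4 ⊆ 0-00,010-
  m5 ⊆ 01-1,010-
  m7 ⊆ --11,01-1
  m8 ⊆ -0-0,10--
  m9 ⊆ 10-- [E]
  m10 ⊆ -0-0,-01-,1-1-,10--
  m15 ⊆ --11,1-1-
E = {10--}
Petrick residual → --11, -0-0, 010-
Cover = cd + b'd' + a'bc' + ab'  |cover|=4

4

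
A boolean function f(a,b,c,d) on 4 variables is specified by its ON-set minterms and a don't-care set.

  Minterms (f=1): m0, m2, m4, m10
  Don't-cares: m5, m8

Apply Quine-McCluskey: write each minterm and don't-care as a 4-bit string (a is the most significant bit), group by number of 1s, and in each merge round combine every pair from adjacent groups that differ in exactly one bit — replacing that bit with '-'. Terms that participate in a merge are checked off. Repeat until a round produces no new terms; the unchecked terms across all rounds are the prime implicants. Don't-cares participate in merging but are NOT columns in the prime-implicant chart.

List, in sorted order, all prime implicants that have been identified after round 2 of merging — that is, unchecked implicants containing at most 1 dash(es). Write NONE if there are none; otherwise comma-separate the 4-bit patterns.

0-00, 010-

Round 0: 0000✓ 0010✓ 0100✓ 0101✓ 1000✓ 1010✓
Round 1: -000✓ -010✓ 0-00 00-0✓ 010- 10-0✓
Round 2: -0-0
PIs = {-0-0, 0-00, 010-}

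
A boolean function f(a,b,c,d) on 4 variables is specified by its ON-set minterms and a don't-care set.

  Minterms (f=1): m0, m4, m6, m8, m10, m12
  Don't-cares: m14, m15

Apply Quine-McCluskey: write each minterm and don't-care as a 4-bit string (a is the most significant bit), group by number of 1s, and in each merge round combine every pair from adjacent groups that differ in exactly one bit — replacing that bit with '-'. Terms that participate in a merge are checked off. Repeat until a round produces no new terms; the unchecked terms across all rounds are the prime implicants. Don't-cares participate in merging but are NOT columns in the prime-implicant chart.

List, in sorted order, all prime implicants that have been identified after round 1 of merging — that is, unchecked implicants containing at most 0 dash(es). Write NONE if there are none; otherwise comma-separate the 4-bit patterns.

NONE

size-2^0 implicants → 0000(✓)  0100(✓)  0110(✓)  1000(✓)  1010(✓)  1100(✓)  1110(✓)  1111(✓)
size-2^1 implicants → -000(✓)  -100(✓)  -110(✓)  0-00(✓)  01-0(✓)  1-00(✓)  1-10(✓)  10-0(✓)  11-0(✓)  111-
size-2^2 implicants → --00  -1-0  1--0
Unchecked terms (primes): --00, -1-0, 1--0, 111-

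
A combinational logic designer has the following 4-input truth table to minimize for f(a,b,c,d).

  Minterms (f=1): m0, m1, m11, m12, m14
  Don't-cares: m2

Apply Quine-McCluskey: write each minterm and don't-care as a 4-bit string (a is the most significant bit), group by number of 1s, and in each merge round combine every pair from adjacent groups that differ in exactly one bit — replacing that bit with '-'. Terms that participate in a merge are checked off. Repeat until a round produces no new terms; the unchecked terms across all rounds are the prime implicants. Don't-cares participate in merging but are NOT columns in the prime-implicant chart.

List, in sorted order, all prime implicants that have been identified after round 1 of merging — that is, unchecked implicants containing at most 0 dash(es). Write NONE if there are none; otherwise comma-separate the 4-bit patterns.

1011

Round 0: 0000✓ 0001✓ 0010✓ 1011 1100✓ 1110✓
Round 1: 00-0 000- 11-0
PIs = {00-0, 000-, 1011, 11-0}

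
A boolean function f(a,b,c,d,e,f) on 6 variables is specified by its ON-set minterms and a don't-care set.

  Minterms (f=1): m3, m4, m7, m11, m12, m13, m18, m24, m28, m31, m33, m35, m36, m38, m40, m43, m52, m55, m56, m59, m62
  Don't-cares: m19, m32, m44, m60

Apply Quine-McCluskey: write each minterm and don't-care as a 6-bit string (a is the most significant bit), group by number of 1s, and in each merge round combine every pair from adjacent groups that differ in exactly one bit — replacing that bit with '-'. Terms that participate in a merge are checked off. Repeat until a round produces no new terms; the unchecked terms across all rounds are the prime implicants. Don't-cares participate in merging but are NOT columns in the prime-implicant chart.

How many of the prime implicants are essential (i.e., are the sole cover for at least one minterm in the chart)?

[col 0] 000011*, 000100*, 000111*, 001011*, 001100*, 001101*, 010010*, 010011*, 011000*, 011100*, 011111, 100000*, 100001*, 100011*, 100100*, 100110*, 101000*, 101011*, 101100*, 110100*, 110111, 111000*, 111011*, 111100*, 111110*
[col 1] -00011*, -00100*, -01011*, -01100*, -11000*, -11100*, 0-0011, 0-1100*, 00-011*, 00-100*, 000-11, 00110-, 01001-, 011-00*, 1-0100*, 1-1000*, 1-1011, 1-1100*, 10-000*, 10-011*, 10-100*, 100-00*, 1000-1, 10000-, 1001-0, 101-00*, 11-100*, 111-00*, 1111-0
[col 2] --1100, -0-011, -0-100, -11-00, 1--100, 1-1-00, 10--00
Prime implicants: --1100, -0-011, -0-100, -11-00, 0-0011, 000-11, 00110-, 01001-, 011111, 1--100, 1-1-00, 1-1011, 10--00, 1000-1, 10000-, 1001-0, 110111, 1111-0
PI chart (minterm → PIs covering it):
  3 | -0-011,0-0011,000-11
  4 | -0-100  (sole → essential)
  7 | 000-11  (sole → essential)
  11 | -0-011  (sole → essential)
  12 | --1100,-0-100,00110-
  13 | 00110-  (sole → essential)
  18 | 01001-  (sole → essential)
  24 | -11-00  (sole → essential)
  28 | --1100,-11-00
  31 | 011111  (sole → essential)
  33 | 1000-1,10000-
  35 | -0-011,1000-1
  36 | -0-100,1--100,10--00,1001-0
  38 | 1001-0  (sole → essential)
  40 | 1-1-00,10--00
  43 | -0-011,1-1011
  52 | 1--100  (sole → essential)
  55 | 110111  (sole → essential)
  56 | -11-00,1-1-00
  59 | 1-1011  (sole → essential)
  62 | 1111-0  (sole → essential)
Essential prime implicants: -0-011, -0-100, -11-00, 000-11, 00110-, 01001-, 011111, 1--100, 1-1011, 1001-0, 110111, 1111-0

12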